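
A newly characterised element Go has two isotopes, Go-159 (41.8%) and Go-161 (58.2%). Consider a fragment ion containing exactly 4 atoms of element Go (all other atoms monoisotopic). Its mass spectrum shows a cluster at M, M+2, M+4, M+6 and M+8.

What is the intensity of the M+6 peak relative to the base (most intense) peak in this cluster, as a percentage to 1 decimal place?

Binomial terms of (0.418 + 0.582)^4: M 0.0305, M+2 0.1700, M+4 0.3551, M+6 0.3296, M+8 0.1147 → M+4 is the base peak.
P(M+4) = C(4,2) × 0.418^2 × 0.582^2 = 6 × 0.174724 × 0.338724 = 0.355099 (base)
P(M+6) = C(4,3) × 0.418^1 × 0.582^3 = 4 × 0.4180 × 0.19713737 = 0.329614
Relative intensity = 0.329614 / 0.355099 × 100 = 92.8

92.8%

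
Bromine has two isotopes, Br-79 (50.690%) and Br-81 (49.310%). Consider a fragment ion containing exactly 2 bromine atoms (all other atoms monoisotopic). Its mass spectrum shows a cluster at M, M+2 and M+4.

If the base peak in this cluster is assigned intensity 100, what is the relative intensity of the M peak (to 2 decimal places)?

(0.50690 + 0.49310)^2 gives M 0.2569, M+2 0.4999, M+4 0.2431; the largest is M+2.
P(M+2) = C(2,1) × 0.50690^1 × 0.49310^1 = 2 × 0.5069 × 0.4931 = 0.499905 (base)
P(M) = C(2,0) × 0.50690^2 × 0.49310^0 = 1 × 0.25694761 × 1.0000 = 0.256948
Relative intensity = 0.256948 / 0.499905 × 100 = 51.40

51.40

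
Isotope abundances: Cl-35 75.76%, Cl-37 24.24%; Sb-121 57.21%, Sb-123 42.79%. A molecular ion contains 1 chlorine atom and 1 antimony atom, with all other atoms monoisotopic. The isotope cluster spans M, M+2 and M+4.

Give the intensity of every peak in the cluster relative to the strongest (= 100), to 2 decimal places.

Chlorine pattern (n=1): 0.7576 : 0.2424
Antimony pattern (n=1): 0.5721 : 0.4279
Convolve the two distributions (both contribute in 2-u steps):
  M: 0.7576×0.5721 = 0.433423
  M+2: 0.7576×0.4279 + 0.2424×0.5721 = 0.462854
  M+4: 0.2424×0.4279 = 0.103723
Scale to base peak (0.462854) = 100: 93.64 : 100.00 : 22.41

93.64 : 100.00 : 22.41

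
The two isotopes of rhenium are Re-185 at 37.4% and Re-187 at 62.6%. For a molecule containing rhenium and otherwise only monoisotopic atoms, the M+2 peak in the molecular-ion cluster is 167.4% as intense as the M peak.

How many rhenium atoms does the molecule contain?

1

The M+2/M ratio from n Re atoms is n · q/p = n · 0.626/0.374.
n = 1.674 × 0.374/0.626 = 1.00 ≈ 1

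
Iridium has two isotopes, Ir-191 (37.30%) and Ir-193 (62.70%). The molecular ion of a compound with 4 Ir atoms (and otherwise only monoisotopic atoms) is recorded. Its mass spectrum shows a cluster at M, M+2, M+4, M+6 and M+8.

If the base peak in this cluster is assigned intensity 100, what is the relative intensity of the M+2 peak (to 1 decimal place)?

Term probabilities: M 0.0194, M+2 0.1302, M+4 0.3282, M+6 0.3678, M+8 0.1546. Base peak = M+6.
P(M+6) = C(4,3) × 0.3730^1 × 0.6270^3 = 4 × 0.3730 × 0.24649188 = 0.367766 (base)
P(M+2) = C(4,1) × 0.3730^3 × 0.6270^1 = 4 × 0.05189512 × 0.6270 = 0.130153
Relative intensity = 0.130153 / 0.367766 × 100 = 35.4

35.4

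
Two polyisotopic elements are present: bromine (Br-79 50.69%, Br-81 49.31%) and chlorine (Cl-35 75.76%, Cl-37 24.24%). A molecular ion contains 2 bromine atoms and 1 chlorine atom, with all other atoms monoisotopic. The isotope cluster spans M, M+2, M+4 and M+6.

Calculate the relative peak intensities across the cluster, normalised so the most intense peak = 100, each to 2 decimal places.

Bromine pattern (n=2): 0.25694761 : 0.49990478 : 0.24314761
Chlorine pattern (n=1): 0.7576 : 0.2424
Convolve the two distributions (both contribute in 2-u steps):
  M: 0.25694761×0.7576 = 0.194664
  M+2: 0.25694761×0.2424 + 0.49990478×0.7576 = 0.441012
  M+4: 0.49990478×0.2424 + 0.24314761×0.7576 = 0.305386
  M+6: 0.24314761×0.2424 = 0.058939
Scale to base peak (0.441012) = 100: 44.14 : 100.00 : 69.25 : 13.36

44.14 : 100.00 : 69.25 : 13.36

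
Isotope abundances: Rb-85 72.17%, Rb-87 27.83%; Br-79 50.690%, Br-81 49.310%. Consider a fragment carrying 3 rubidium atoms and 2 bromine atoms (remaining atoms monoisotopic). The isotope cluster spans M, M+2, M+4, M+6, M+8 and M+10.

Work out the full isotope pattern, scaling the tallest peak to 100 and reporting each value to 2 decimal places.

27.45 : 85.16 : 100.00 : 55.45 : 14.65 : 1.49

Rubidium pattern (n=3): 0.37589809 : 0.43485841 : 0.16768892 : 0.02155458
Bromine pattern (n=2): 0.25694761 : 0.49990478 : 0.24314761
Convolve the two distributions (both contribute in 2-u steps):
  M: 0.37589809×0.25694761 = 0.096586
  M+2: 0.37589809×0.49990478 + 0.43485841×0.25694761 = 0.299649
  M+4: 0.37589809×0.24314761 + 0.43485841×0.49990478 + 0.16768892×0.25694761 = 0.351874
  M+6: 0.43485841×0.24314761 + 0.16768892×0.49990478 + 0.02155458×0.25694761 = 0.195102
  M+8: 0.16768892×0.24314761 + 0.02155458×0.49990478 = 0.051548
  M+10: 0.02155458×0.24314761 = 0.005241
Scale to base peak (0.351874) = 100: 27.45 : 85.16 : 100.00 : 55.45 : 14.65 : 1.49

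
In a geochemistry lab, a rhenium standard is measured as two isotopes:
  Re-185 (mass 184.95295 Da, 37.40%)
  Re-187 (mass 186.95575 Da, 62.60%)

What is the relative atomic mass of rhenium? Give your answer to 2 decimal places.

186.21 Da

The abundance-weighted mean is 0.3740 × 184.95295 + 0.6260 × 186.95575
= 69.172403 + 117.034300 = 186.206703 Da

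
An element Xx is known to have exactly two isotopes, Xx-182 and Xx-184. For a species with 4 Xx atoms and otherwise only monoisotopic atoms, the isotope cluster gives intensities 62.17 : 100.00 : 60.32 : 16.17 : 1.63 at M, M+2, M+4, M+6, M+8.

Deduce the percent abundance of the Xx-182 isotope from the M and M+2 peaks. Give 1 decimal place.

71.3%

If p is the fraction of Xx that is Xx-182, then I(M+2)/I(M) = [C(4,1)·p^3·(1−p)] / p^4 = 4·(1−p)/p = 100.00/62.17 = 1.6085
(1−p)/p = 1.6085/4 = 0.4021  ⇒  p = 1/(1 + 0.4021) = 0.7132
Xx-182: 71.3%, Xx-184: 28.7%.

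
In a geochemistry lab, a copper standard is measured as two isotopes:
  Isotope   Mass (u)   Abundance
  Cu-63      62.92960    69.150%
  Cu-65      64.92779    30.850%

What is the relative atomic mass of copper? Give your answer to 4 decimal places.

63.5460 u

Average mass = Σ (abundance × isotope mass) = 0.69150 × 62.92960 + 0.30850 × 64.92779
= 43.515818 + 20.030223 = 63.546041 u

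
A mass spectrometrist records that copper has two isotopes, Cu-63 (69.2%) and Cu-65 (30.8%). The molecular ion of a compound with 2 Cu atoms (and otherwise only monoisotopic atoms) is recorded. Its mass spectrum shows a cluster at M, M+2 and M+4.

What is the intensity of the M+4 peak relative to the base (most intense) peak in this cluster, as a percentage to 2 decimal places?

19.81%

(0.692 + 0.308)^2 gives M 0.4789, M+2 0.4263, M+4 0.0949; the largest is M.
P(M) = C(2,0) × 0.692^2 × 0.308^0 = 1 × 0.478864 × 1.0000 = 0.478864 (base)
P(M+4) = C(2,2) × 0.692^0 × 0.308^2 = 1 × 1.0000 × 0.094864 = 0.094864
Relative intensity = 0.094864 / 0.478864 × 100 = 19.81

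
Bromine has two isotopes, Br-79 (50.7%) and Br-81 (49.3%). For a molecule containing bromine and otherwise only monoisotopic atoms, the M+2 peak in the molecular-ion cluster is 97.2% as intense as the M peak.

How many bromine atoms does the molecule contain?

The M+2/M ratio from n Br atoms is n · q/p = n · 0.493/0.507.
n = 0.972 × 0.507/0.493 = 1.00 ≈ 1

1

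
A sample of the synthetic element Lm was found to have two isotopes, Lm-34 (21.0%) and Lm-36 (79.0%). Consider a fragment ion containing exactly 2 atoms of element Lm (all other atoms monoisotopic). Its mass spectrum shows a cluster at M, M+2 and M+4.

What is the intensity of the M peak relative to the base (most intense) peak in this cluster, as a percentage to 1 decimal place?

7.1%

(0.210 + 0.790)^2 gives M 0.0441, M+2 0.3318, M+4 0.6241; the largest is M+4.
P(M+4) = C(2,2) × 0.210^0 × 0.790^2 = 1 × 1.0000 × 0.6241 = 0.624100 (base)
P(M) = C(2,0) × 0.210^2 × 0.790^0 = 1 × 0.0441 × 1.0000 = 0.044100
Relative intensity = 0.044100 / 0.624100 × 100 = 7.1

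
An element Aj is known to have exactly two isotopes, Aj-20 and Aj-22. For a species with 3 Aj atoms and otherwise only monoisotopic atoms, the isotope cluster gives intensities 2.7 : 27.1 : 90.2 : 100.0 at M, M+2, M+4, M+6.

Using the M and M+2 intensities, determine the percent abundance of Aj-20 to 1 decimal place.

If p is the fraction of Aj that is Aj-20, then I(M+2)/I(M) = [C(3,1)·p^2·(1−p)] / p^3 = 3·(1−p)/p = 27.1/2.7 = 10.0370
(1−p)/p = 10.0370/3 = 3.3457  ⇒  p = 1/(1 + 3.3457) = 0.2301
Aj-20: 23.0%, Aj-22: 77.0%.

23.0%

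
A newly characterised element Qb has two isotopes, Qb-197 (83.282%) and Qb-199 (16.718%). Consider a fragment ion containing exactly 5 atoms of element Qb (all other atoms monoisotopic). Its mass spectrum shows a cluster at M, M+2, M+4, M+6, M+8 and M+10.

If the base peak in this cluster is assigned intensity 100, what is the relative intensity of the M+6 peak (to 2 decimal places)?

Binomial terms of (0.83282 + 0.16718)^5: M 0.4006, M+2 0.4021, M+4 0.1614, M+6 0.0324, M+8 0.0033, M+10 0.0001 → M+2 is the base peak.
P(M+2) = C(5,1) × 0.83282^4 × 0.16718^1 = 5 × 0.48106591 × 0.16718 = 0.402123 (base)
P(M+6) = C(5,3) × 0.83282^2 × 0.16718^3 = 10 × 0.69358915 × 0.00467254 = 0.032408
Relative intensity = 0.032408 / 0.402123 × 100 = 8.06

8.06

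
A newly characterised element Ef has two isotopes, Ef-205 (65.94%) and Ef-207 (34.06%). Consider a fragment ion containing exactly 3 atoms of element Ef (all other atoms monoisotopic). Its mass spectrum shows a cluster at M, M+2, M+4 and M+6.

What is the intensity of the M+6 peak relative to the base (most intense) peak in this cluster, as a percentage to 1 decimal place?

Term probabilities: M 0.2867, M+2 0.4443, M+4 0.2295, M+6 0.0395. Base peak = M+2.
P(M+2) = C(3,1) × 0.6594^2 × 0.3406^1 = 3 × 0.43480836 × 0.3406 = 0.444287 (base)
P(M+6) = C(3,3) × 0.6594^0 × 0.3406^3 = 1 × 1.0000 × 0.03951245 = 0.039512
Relative intensity = 0.039512 / 0.444287 × 100 = 8.9

8.9%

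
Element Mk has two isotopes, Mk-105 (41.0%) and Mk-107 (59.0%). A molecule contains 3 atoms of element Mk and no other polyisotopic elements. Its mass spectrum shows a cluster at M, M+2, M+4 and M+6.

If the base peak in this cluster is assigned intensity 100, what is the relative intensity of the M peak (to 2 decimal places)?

(0.410 + 0.590)^3 gives M 0.0689, M+2 0.2975, M+4 0.4282, M+6 0.2054; the largest is M+4.
P(M+4) = C(3,2) × 0.410^1 × 0.590^2 = 3 × 0.4100 × 0.3481 = 0.428163 (base)
P(M) = C(3,0) × 0.410^3 × 0.590^0 = 1 × 0.068921 × 1.0000 = 0.068921
Relative intensity = 0.068921 / 0.428163 × 100 = 16.10

16.10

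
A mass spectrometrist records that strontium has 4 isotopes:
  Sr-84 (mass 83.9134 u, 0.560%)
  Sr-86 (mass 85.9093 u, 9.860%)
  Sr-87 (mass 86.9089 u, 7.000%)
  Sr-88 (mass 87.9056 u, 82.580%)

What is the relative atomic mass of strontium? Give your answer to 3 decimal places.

Weight each isotope mass by its fractional abundance: 0.00560 × 83.9134 + 0.09860 × 85.9093 + 0.07000 × 86.9089 + 0.82580 × 87.9056
= 0.46992 + 8.47066 + 6.08362 + 72.59244 = 87.61664 u

87.617 u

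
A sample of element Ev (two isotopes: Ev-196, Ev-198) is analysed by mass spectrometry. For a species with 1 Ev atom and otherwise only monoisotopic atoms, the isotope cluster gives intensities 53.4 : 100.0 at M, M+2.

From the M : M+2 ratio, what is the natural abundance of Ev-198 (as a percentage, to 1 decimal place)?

65.2%

If p is the fraction of Ev that is Ev-196, then I(M+2)/I(M) = [C(1,1)·p^0·(1−p)] / p^1 = 1·(1−p)/p = 100.0/53.4 = 1.8727
(1−p)/p = 1.8727/1 = 1.8727  ⇒  p = 1/(1 + 1.8727) = 0.3481
Ev-196: 34.8%, Ev-198: 65.2%.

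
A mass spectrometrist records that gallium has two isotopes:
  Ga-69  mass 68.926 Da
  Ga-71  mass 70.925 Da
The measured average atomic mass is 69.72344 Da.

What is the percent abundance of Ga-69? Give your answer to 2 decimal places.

60.11%

With x = fraction of Ga-69 (so Ga-71 is 1 − x):
68.926·x + 70.925·(1 − x) = 69.72344
(68.926 − 70.925)·x = 69.72344 − 70.925
x = -1.20156 / -1.999 = 0.60108 → 60.11% Ga-69, 39.89% Ga-71.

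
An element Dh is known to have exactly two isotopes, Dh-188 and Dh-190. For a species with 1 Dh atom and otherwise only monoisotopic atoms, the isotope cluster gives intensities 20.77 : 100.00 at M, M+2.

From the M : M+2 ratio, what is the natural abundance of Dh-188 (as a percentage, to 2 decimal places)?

17.20%

Write p for the Dh-188 fraction. I(M+2)/I(M) = [C(1,1)·p^0·(1−p)] / p^1 = 1·(1−p)/p = 100.00/20.77 = 4.8146
(1−p)/p = 4.8146/1 = 4.8146  ⇒  p = 1/(1 + 4.8146) = 0.1720
Dh-188: 17.20%, Dh-190: 82.80%.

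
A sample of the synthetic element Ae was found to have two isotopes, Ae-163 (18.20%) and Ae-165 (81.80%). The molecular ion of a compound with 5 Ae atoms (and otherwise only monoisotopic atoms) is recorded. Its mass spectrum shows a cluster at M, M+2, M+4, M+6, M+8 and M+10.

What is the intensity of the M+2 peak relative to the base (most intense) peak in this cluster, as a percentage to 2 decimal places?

1.10%

Binomial terms of (0.1820 + 0.8180)^5: M 0.0002, M+2 0.0045, M+4 0.0403, M+6 0.1813, M+8 0.4074, M+10 0.3662 → M+8 is the base peak.
P(M+8) = C(5,4) × 0.1820^1 × 0.8180^4 = 5 × 0.1820 × 0.44772693 = 0.407432 (base)
P(M+2) = C(5,1) × 0.1820^4 × 0.8180^1 = 5 × 0.0010972 × 0.8180 = 0.004488
Relative intensity = 0.004488 / 0.407432 × 100 = 1.10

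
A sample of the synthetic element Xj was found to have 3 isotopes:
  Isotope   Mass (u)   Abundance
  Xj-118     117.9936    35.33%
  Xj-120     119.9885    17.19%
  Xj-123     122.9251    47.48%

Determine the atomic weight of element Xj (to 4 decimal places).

120.6780 u

Ar = Σ fᵢ·mᵢ = 0.3533 × 117.9936 + 0.1719 × 119.9885 + 0.4748 × 122.9251
= 41.68714 + 20.62602 + 58.36484 = 120.67800 u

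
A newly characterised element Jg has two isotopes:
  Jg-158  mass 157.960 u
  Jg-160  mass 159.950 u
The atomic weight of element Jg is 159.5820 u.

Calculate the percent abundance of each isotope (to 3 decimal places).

Jg-158: 18.492%, Jg-160: 81.508%

Writing the weighted mean with unknown fraction x of Jg-158:
157.960·x + 159.950·(1 − x) = 159.5820
(157.960 − 159.950)·x = 159.5820 − 159.950
x = -0.3680 / -1.990 = 0.18492 → 18.492% Jg-158, 81.508% Jg-160.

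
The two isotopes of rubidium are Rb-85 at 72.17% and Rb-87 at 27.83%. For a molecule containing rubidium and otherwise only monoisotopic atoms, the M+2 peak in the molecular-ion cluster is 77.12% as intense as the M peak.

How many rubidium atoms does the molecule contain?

2

For n independent Rb atoms, I(M+2)/I(M) = n · (abundance Rb-87) / (abundance Rb-85) = n · 0.2783/0.7217.
n = 0.7712 × 0.7217/0.2783 = 2.00 ≈ 2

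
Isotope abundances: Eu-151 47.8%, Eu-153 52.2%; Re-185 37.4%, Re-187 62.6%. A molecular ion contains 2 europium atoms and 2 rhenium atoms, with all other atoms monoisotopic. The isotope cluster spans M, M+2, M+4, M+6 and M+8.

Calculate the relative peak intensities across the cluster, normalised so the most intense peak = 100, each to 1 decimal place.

8.8 : 48.9 : 100.0 : 89.4 : 29.6

Europium pattern (n=2): 0.228484 : 0.499032 : 0.272484
Rhenium pattern (n=2): 0.139876 : 0.468248 : 0.391876
Convolve the two distributions (both contribute in 2-u steps):
  M: 0.228484×0.139876 = 0.031959
  M+2: 0.228484×0.468248 + 0.499032×0.139876 = 0.176790
  M+4: 0.228484×0.391876 + 0.499032×0.468248 + 0.272484×0.139876 = 0.361322
  M+6: 0.499032×0.391876 + 0.272484×0.468248 = 0.323149
  M+8: 0.272484×0.391876 = 0.106780
Scale to base peak (0.361322) = 100: 8.8 : 48.9 : 100.0 : 89.4 : 29.6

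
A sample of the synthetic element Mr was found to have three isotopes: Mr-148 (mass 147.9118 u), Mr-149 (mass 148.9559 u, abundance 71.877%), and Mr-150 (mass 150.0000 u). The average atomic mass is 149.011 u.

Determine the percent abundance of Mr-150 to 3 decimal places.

16.700%

The remaining 28.123% is split between Mr-148 (fraction x) and Mr-150 (fraction 0.28123 − x).
Substituting: 147.9118x + 150.0000(0.28123 − x) = 41.945967757
(147.9118 − 150.0000)x = -0.238532243  ⇒  x = 0.11423, y = 0.16700
Mr-148: 11.423%, Mr-150: 16.700%.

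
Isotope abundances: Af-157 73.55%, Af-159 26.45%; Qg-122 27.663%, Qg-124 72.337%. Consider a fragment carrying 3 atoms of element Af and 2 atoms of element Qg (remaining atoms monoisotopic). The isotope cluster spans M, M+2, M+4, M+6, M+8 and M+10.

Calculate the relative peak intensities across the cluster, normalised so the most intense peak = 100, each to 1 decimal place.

Element Af pattern (n=3): 0.39787626 : 0.42925196 : 0.15436729 : 0.01850449
Element Qg pattern (n=2): 0.07652416 : 0.40021169 : 0.52326416
Convolve the two distributions (both contribute in 2-u steps):
  M: 0.39787626×0.07652416 = 0.030447
  M+2: 0.39787626×0.40021169 + 0.42925196×0.07652416 = 0.192083
  M+4: 0.39787626×0.52326416 + 0.42925196×0.40021169 + 0.15436729×0.07652416 = 0.391799
  M+6: 0.42925196×0.52326416 + 0.15436729×0.40021169 + 0.01850449×0.07652416 = 0.287808
  M+8: 0.15436729×0.52326416 + 0.01850449×0.40021169 = 0.088181
  M+10: 0.01850449×0.52326416 = 0.009683
Scale to base peak (0.391799) = 100: 7.8 : 49.0 : 100.0 : 73.5 : 22.5 : 2.5

7.8 : 49.0 : 100.0 : 73.5 : 22.5 : 2.5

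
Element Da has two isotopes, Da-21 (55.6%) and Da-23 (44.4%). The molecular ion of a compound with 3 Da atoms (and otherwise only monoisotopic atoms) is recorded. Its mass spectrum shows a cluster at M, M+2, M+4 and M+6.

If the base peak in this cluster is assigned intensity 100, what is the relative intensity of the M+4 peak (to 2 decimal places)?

79.86

(0.556 + 0.444)^3 gives M 0.1719, M+2 0.4118, M+4 0.3288, M+6 0.0875; the largest is M+2.
P(M+2) = C(3,1) × 0.556^2 × 0.444^1 = 3 × 0.309136 × 0.4440 = 0.411769 (base)
P(M+4) = C(3,2) × 0.556^1 × 0.444^2 = 3 × 0.5560 × 0.197136 = 0.328823
Relative intensity = 0.328823 / 0.411769 × 100 = 79.86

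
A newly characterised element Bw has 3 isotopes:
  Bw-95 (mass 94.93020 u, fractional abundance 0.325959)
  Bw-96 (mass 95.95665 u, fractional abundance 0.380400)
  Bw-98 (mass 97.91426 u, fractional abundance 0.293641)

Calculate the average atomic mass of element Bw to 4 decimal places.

96.1969 u

Average mass = Σ (abundance × isotope mass) = 0.325959 × 94.93020 + 0.380400 × 95.95665 + 0.293641 × 97.91426
= 30.943353 + 36.501910 + 28.751641 = 96.196904 u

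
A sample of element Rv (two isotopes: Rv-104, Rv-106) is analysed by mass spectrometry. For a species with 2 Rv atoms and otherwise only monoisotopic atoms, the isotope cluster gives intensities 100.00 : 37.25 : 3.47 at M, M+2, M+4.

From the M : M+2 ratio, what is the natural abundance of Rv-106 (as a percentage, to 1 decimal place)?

15.7%

Write p for the Rv-104 fraction. I(M+2)/I(M) = [C(2,1)·p^1·(1−p)] / p^2 = 2·(1−p)/p = 37.25/100.00 = 0.3725
(1−p)/p = 0.3725/2 = 0.1862  ⇒  p = 1/(1 + 0.1862) = 0.8430
Rv-104: 84.3%, Rv-106: 15.7%.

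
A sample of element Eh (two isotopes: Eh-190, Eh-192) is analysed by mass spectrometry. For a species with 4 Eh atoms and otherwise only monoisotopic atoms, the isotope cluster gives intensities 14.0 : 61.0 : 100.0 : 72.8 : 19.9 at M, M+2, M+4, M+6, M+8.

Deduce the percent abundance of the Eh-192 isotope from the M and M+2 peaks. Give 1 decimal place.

52.1%

Write p for the Eh-190 fraction. I(M+2)/I(M) = [C(4,1)·p^3·(1−p)] / p^4 = 4·(1−p)/p = 61.0/14.0 = 4.3571
(1−p)/p = 4.3571/4 = 1.0893  ⇒  p = 1/(1 + 1.0893) = 0.4786
Eh-190: 47.9%, Eh-192: 52.1%.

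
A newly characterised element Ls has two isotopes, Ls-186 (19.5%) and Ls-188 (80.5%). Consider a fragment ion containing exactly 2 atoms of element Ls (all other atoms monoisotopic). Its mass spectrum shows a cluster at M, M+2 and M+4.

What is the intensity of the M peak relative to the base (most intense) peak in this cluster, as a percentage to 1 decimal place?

5.9%

Term probabilities: M 0.0380, M+2 0.3140, M+4 0.6480. Base peak = M+4.
P(M+4) = C(2,2) × 0.195^0 × 0.805^2 = 1 × 1.0000 × 0.648025 = 0.648025 (base)
P(M) = C(2,0) × 0.195^2 × 0.805^0 = 1 × 0.038025 × 1.0000 = 0.038025
Relative intensity = 0.038025 / 0.648025 × 100 = 5.9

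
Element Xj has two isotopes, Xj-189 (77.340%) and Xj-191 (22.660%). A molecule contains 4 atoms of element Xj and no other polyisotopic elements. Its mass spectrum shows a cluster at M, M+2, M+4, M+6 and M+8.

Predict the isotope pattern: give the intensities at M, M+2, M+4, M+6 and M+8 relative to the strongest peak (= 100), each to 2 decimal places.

Each Xj atom is independently Xj-189 (p = 0.77340) or Xj-191 (q = 0.22660); the cluster is the binomial expansion (p + q)^4.
P(M) = 0.77340^4 = 0.357781
P(M+2) = 4 × 0.77340^3 × 0.22660^1 = 0.419307
P(M+4) = 6 × 0.77340^2 × 0.22660^2 = 0.184281
P(M+6) = 4 × 0.77340^1 × 0.22660^3 = 0.035995
P(M+8) = 0.22660^4 = 0.002637
The M+2 peak is largest (0.419307); scaling to 100 gives 85.33 : 100.00 : 43.95 : 8.58 : 0.63.

85.33 : 100.00 : 43.95 : 8.58 : 0.63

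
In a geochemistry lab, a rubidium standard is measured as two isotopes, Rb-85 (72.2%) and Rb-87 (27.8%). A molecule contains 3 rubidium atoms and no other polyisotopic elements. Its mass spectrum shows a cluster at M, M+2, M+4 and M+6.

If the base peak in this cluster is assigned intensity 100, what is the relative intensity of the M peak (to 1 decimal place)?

86.6

Binomial terms of (0.722 + 0.278)^3: M 0.3764, M+2 0.4348, M+4 0.1674, M+6 0.0215 → M+2 is the base peak.
P(M+2) = C(3,1) × 0.722^2 × 0.278^1 = 3 × 0.521284 × 0.2780 = 0.434751 (base)
P(M) = C(3,0) × 0.722^3 × 0.278^0 = 1 × 0.37636705 × 1.0000 = 0.376367
Relative intensity = 0.376367 / 0.434751 × 100 = 86.6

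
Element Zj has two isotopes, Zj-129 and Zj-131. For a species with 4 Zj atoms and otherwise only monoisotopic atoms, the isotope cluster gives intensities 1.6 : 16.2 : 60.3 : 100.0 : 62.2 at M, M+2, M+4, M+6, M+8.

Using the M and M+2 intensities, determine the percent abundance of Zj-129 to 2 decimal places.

Let p = fractional abundance of Zj-129. I(M+2)/I(M) = [C(4,1)·p^3·(1−p)] / p^4 = 4·(1−p)/p = 16.2/1.6 = 10.1250
(1−p)/p = 10.1250/4 = 2.5312  ⇒  p = 1/(1 + 2.5312) = 0.2832
Zj-129: 28.32%, Zj-131: 71.68%.

28.32%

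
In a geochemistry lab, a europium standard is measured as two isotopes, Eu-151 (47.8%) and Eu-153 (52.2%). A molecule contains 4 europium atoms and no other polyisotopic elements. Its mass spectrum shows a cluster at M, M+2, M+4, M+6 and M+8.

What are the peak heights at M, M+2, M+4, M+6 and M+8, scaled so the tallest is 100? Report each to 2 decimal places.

Each Eu atom is independently Eu-151 (p = 0.478) or Eu-153 (q = 0.522); the cluster is the binomial expansion (p + q)^4.
P(M) = 0.478^4 = 0.052205
P(M+2) = 4 × 0.478^3 × 0.522^1 = 0.228042
P(M+4) = 6 × 0.478^2 × 0.522^2 = 0.373549
P(M+6) = 4 × 0.478^1 × 0.522^3 = 0.271956
P(M+8) = 0.522^4 = 0.074248
The M+4 peak is largest (0.373549); scaling to 100 gives 13.98 : 61.05 : 100.00 : 72.80 : 19.88.

13.98 : 61.05 : 100.00 : 72.80 : 19.88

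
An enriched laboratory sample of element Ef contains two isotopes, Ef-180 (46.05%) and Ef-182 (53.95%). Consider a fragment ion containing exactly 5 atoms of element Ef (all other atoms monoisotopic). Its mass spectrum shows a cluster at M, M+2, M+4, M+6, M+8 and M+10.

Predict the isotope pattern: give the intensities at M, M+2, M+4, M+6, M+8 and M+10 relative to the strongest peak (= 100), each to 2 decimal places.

6.22 : 36.43 : 85.36 : 100.00 : 58.58 : 13.73

Expanding (0.4605 + 0.5395)^5:
P(M) = 0.4605^5 = 0.020708
P(M+2) = 5 × 0.4605^4 × 0.5395^1 = 0.121305
P(M+4) = 10 × 0.4605^3 × 0.5395^2 = 0.284231
P(M+6) = 10 × 0.4605^2 × 0.5395^3 = 0.332992
P(M+8) = 5 × 0.4605^1 × 0.5395^4 = 0.195059
P(M+10) = 0.5395^5 = 0.045704
The M+6 peak is largest (0.332992); scaling to 100 gives 6.22 : 36.43 : 85.36 : 100.00 : 58.58 : 13.73.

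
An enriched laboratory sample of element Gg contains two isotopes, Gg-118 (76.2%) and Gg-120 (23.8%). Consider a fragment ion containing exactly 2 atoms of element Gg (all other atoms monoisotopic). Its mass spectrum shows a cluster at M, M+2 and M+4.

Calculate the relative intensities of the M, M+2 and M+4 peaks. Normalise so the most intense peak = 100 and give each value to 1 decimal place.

100.0 : 62.5 : 9.8

Expanding (0.762 + 0.238)^2:
P(M) = 0.762^2 = 0.580644
P(M+2) = 2 × 0.762^1 × 0.238^1 = 0.362712
P(M+4) = 0.238^2 = 0.056644
The M peak is largest (0.580644); scaling to 100 gives 100.0 : 62.5 : 9.8.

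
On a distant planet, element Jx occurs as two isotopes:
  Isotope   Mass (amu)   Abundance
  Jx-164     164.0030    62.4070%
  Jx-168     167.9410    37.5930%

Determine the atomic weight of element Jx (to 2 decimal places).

Weight each isotope mass by its fractional abundance: 0.624070 × 164.0030 + 0.375930 × 167.9410
= 102.34935 + 63.13406 = 165.48341 amu

165.48 amu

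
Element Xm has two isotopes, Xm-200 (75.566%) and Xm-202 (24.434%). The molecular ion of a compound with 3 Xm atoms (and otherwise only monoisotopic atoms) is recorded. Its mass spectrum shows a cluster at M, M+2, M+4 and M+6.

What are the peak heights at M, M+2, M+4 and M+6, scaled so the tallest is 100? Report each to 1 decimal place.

100.0 : 97.0 : 31.4 : 3.4

The 3 Xm atoms are independent, so intensities follow the terms of (0.75566 + 0.24434)^3.
P(M) = 0.75566^3 = 0.431499
P(M+2) = 3 × 0.75566^2 × 0.24434^1 = 0.418571
P(M+4) = 3 × 0.75566^1 × 0.24434^2 = 0.135343
P(M+6) = 0.24434^3 = 0.014588
The M peak is largest (0.431499); scaling to 100 gives 100.0 : 97.0 : 31.4 : 3.4.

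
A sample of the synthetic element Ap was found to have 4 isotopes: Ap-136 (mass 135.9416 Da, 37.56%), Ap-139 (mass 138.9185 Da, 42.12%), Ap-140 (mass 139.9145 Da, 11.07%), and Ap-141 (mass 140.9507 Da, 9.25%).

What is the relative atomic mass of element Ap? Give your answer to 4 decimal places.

Average mass = Σ (abundance × isotope mass) = 0.3756 × 135.9416 + 0.4212 × 138.9185 + 0.1107 × 139.9145 + 0.0925 × 140.9507
= 51.05966 + 58.51247 + 15.48854 + 13.03794 = 138.09861 Da

138.0986 Da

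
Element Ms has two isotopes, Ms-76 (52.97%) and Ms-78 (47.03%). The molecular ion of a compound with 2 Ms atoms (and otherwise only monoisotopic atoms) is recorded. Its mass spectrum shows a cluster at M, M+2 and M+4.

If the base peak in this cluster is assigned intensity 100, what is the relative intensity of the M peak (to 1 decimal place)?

Term probabilities: M 0.2806, M+2 0.4982, M+4 0.2212. Base peak = M+2.
P(M+2) = C(2,1) × 0.5297^1 × 0.4703^1 = 2 × 0.5297 × 0.4703 = 0.498236 (base)
P(M) = C(2,0) × 0.5297^2 × 0.4703^0 = 1 × 0.28058209 × 1.0000 = 0.280582
Relative intensity = 0.280582 / 0.498236 × 100 = 56.3

56.3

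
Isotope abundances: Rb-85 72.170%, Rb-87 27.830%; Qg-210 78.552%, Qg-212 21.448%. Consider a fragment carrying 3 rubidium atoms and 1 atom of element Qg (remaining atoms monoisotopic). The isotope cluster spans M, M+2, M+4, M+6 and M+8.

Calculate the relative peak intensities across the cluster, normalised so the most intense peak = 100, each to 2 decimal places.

Rubidium pattern (n=3): 0.37589809 : 0.43485841 : 0.16768892 : 0.02155458
Element Qg pattern (n=1): 0.78552 : 0.21448
Convolve the two distributions (both contribute in 2-u steps):
  M: 0.37589809×0.78552 = 0.295275
  M+2: 0.37589809×0.21448 + 0.43485841×0.78552 = 0.422213
  M+4: 0.43485841×0.21448 + 0.16768892×0.78552 = 0.224991
  M+6: 0.16768892×0.21448 + 0.02155458×0.78552 = 0.052897
  M+8: 0.02155458×0.21448 = 0.004623
Scale to base peak (0.422213) = 100: 69.94 : 100.00 : 53.29 : 12.53 : 1.09

69.94 : 100.00 : 53.29 : 12.53 : 1.09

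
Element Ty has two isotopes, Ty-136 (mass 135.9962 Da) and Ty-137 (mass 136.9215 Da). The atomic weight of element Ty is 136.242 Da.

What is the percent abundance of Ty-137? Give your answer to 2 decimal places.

26.56%

With x = fraction of Ty-136 (so Ty-137 is 1 − x):
135.9962·x + 136.9215·(1 − x) = 136.242
(135.9962 − 136.9215)·x = 136.242 − 136.9215
x = -0.6795 / -0.9253 = 0.73436 → 73.44% Ty-136, 26.56% Ty-137.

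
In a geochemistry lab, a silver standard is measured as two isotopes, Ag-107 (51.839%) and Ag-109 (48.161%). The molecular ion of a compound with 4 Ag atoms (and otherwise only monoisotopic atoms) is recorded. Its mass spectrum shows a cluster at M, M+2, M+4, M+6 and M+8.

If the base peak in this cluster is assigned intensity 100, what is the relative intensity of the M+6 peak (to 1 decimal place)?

61.9

Binomial terms of (0.51839 + 0.48161)^4: M 0.0722, M+2 0.2684, M+4 0.3740, M+6 0.2316, M+8 0.0538 → M+4 is the base peak.
P(M+4) = C(4,2) × 0.51839^2 × 0.48161^2 = 6 × 0.26872819 × 0.23194819 = 0.373986 (base)
P(M+6) = C(4,3) × 0.51839^1 × 0.48161^3 = 4 × 0.51839 × 0.11170857 = 0.231634
Relative intensity = 0.231634 / 0.373986 × 100 = 61.9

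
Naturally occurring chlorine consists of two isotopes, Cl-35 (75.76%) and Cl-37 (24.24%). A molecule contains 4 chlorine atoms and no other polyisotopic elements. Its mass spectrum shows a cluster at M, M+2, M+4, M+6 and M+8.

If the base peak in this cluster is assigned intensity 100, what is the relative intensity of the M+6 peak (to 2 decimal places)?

10.24

Binomial terms of (0.7576 + 0.2424)^4: M 0.3294, M+2 0.4216, M+4 0.2023, M+6 0.0432, M+8 0.0035 → M+2 is the base peak.
P(M+2) = C(4,1) × 0.7576^3 × 0.2424^1 = 4 × 0.4348304 × 0.2424 = 0.421612 (base)
P(M+6) = C(4,3) × 0.7576^1 × 0.2424^3 = 4 × 0.7576 × 0.01424288 = 0.043162
Relative intensity = 0.043162 / 0.421612 × 100 = 10.24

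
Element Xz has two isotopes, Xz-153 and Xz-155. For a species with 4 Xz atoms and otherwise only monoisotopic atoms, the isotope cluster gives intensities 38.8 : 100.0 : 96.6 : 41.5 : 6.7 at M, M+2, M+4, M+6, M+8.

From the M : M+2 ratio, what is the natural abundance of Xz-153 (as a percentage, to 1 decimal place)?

If p is the fraction of Xz that is Xz-153, then I(M+2)/I(M) = [C(4,1)·p^3·(1−p)] / p^4 = 4·(1−p)/p = 100.0/38.8 = 2.5773
(1−p)/p = 2.5773/4 = 0.6443  ⇒  p = 1/(1 + 0.6443) = 0.6082
Xz-153: 60.8%, Xz-155: 39.2%.

60.8%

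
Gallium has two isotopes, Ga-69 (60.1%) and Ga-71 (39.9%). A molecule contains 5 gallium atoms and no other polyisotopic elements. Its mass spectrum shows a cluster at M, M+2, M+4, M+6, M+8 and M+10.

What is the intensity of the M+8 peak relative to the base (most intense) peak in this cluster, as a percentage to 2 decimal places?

(0.601 + 0.399)^5 gives M 0.0784, M+2 0.2603, M+4 0.3456, M+6 0.2294, M+8 0.0762, M+10 0.0101; the largest is M+4.
P(M+4) = C(5,2) × 0.601^3 × 0.399^2 = 10 × 0.2170818 × 0.159201 = 0.345596 (base)
P(M+8) = C(5,4) × 0.601^1 × 0.399^4 = 5 × 0.6010 × 0.02534496 = 0.076162
Relative intensity = 0.076162 / 0.345596 × 100 = 22.04

22.04%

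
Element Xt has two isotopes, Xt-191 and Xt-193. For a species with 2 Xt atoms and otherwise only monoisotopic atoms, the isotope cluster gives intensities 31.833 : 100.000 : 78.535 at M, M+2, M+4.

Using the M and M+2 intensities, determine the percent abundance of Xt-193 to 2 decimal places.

Let p = fractional abundance of Xt-191. I(M+2)/I(M) = [C(2,1)·p^1·(1−p)] / p^2 = 2·(1−p)/p = 100.000/31.833 = 3.1414
(1−p)/p = 3.1414/2 = 1.5707  ⇒  p = 1/(1 + 1.5707) = 0.3890
Xt-191: 38.90%, Xt-193: 61.10%.

61.10%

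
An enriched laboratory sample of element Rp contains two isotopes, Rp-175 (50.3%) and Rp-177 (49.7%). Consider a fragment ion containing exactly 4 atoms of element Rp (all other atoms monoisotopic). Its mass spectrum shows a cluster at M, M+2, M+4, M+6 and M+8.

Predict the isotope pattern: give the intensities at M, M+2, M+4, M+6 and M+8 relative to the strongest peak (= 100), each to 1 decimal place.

17.1 : 67.5 : 100.0 : 65.9 : 16.3

Expanding (0.503 + 0.497)^4:
P(M) = 0.503^4 = 0.064014
P(M+2) = 4 × 0.503^3 × 0.497^1 = 0.253000
P(M+4) = 6 × 0.503^2 × 0.497^2 = 0.374973
P(M+6) = 4 × 0.503^1 × 0.497^3 = 0.247000
P(M+8) = 0.497^4 = 0.061013
The M+4 peak is largest (0.374973); scaling to 100 gives 17.1 : 67.5 : 100.0 : 65.9 : 16.3.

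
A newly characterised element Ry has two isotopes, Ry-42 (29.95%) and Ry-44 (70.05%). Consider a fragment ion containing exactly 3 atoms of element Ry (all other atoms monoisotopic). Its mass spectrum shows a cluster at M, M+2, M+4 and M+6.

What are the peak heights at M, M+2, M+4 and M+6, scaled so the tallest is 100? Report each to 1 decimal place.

6.1 : 42.8 : 100.0 : 78.0

Expanding (0.2995 + 0.7005)^3:
P(M) = 0.2995^3 = 0.026865
P(M+2) = 3 × 0.2995^2 × 0.7005^1 = 0.188505
P(M+4) = 3 × 0.2995^1 × 0.7005^2 = 0.440894
P(M+6) = 0.7005^3 = 0.343736
The M+4 peak is largest (0.440894); scaling to 100 gives 6.1 : 42.8 : 100.0 : 78.0.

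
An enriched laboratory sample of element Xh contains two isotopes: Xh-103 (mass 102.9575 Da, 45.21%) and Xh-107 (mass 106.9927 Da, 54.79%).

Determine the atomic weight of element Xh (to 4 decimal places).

Weight each isotope mass by its fractional abundance: 0.4521 × 102.9575 + 0.5479 × 106.9927
= 46.54709 + 58.62130 = 105.16839 Da

105.1684 Da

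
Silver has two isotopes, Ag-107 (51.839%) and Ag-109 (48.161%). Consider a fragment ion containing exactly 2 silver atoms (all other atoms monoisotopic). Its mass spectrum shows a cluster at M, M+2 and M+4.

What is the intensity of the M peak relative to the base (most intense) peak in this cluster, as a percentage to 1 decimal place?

53.8%

Binomial terms of (0.51839 + 0.48161)^2: M 0.2687, M+2 0.4993, M+4 0.2319 → M+2 is the base peak.
P(M+2) = C(2,1) × 0.51839^1 × 0.48161^1 = 2 × 0.51839 × 0.48161 = 0.499324 (base)
P(M) = C(2,0) × 0.51839^2 × 0.48161^0 = 1 × 0.26872819 × 1.0000 = 0.268728
Relative intensity = 0.268728 / 0.499324 × 100 = 53.8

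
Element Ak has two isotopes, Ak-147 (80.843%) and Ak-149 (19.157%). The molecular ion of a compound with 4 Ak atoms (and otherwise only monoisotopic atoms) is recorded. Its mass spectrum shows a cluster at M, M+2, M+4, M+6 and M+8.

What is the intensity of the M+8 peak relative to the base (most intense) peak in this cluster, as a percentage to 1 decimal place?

0.3%

(0.80843 + 0.19157)^4 gives M 0.4271, M+2 0.4049, M+4 0.1439, M+6 0.0227, M+8 0.0013; the largest is M.
P(M) = C(4,0) × 0.80843^4 × 0.19157^0 = 1 × 0.42713945 × 1.0000 = 0.427139 (base)
P(M+8) = C(4,4) × 0.80843^0 × 0.19157^4 = 1 × 1.0000 × 0.00134682 = 0.001347
Relative intensity = 0.001347 / 0.427139 × 100 = 0.3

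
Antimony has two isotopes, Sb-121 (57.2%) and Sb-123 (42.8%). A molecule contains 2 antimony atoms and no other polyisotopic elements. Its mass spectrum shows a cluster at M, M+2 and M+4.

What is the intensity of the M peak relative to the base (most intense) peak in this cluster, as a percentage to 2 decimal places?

66.82%

Binomial terms of (0.572 + 0.428)^2: M 0.3272, M+2 0.4896, M+4 0.1832 → M+2 is the base peak.
P(M+2) = C(2,1) × 0.572^1 × 0.428^1 = 2 × 0.5720 × 0.4280 = 0.489632 (base)
P(M) = C(2,0) × 0.572^2 × 0.428^0 = 1 × 0.327184 × 1.0000 = 0.327184
Relative intensity = 0.327184 / 0.489632 × 100 = 66.82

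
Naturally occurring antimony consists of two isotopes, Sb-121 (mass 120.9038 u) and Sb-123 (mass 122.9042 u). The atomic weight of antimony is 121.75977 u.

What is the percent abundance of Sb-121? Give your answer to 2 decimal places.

57.21%

With x = fraction of Sb-121 (so Sb-123 is 1 − x):
120.9038·x + 122.9042·(1 − x) = 121.75977
(120.9038 − 122.9042)·x = 121.75977 − 122.9042
x = -1.14443 / -2.0004 = 0.57210 → 57.21% Sb-121, 42.79% Sb-123.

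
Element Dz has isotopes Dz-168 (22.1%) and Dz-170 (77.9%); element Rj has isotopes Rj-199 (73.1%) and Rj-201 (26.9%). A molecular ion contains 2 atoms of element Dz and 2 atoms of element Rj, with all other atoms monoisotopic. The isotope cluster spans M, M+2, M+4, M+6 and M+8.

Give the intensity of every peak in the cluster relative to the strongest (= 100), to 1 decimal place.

5.6 : 43.9 : 100.0 : 56.9 : 9.5

Element Dz pattern (n=2): 0.048841 : 0.344318 : 0.606841
Element Rj pattern (n=2): 0.534361 : 0.393278 : 0.072361
Convolve the two distributions (both contribute in 2-u steps):
  M: 0.048841×0.534361 = 0.026099
  M+2: 0.048841×0.393278 + 0.344318×0.534361 = 0.203198
  M+4: 0.048841×0.072361 + 0.344318×0.393278 + 0.606841×0.534361 = 0.463219
  M+6: 0.344318×0.072361 + 0.606841×0.393278 = 0.263572
  M+8: 0.606841×0.072361 = 0.043912
Scale to base peak (0.463219) = 100: 5.6 : 43.9 : 100.0 : 56.9 : 9.5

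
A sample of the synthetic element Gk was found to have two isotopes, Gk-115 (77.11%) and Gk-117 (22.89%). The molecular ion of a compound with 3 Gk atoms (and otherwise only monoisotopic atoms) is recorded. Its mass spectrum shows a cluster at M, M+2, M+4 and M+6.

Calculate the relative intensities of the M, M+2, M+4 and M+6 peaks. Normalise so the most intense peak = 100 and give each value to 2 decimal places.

The 3 Gk atoms are independent, so intensities follow the terms of (0.7711 + 0.2289)^3.
P(M) = 0.7711^3 = 0.458492
P(M+2) = 3 × 0.7711^2 × 0.2289^1 = 0.408309
P(M+4) = 3 × 0.7711^1 × 0.2289^2 = 0.121206
P(M+6) = 0.2289^3 = 0.011993
The M peak is largest (0.458492); scaling to 100 gives 100.00 : 89.05 : 26.44 : 2.62.

100.00 : 89.05 : 26.44 : 2.62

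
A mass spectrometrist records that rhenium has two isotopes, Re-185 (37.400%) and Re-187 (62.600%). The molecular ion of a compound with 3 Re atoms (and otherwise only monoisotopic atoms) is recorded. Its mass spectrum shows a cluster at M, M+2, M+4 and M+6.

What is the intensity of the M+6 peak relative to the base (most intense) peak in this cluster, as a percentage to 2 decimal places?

55.79%

Binomial terms of (0.37400 + 0.62600)^3: M 0.0523, M+2 0.2627, M+4 0.4397, M+6 0.2453 → M+4 is the base peak.
P(M+4) = C(3,2) × 0.37400^1 × 0.62600^2 = 3 × 0.3740 × 0.391876 = 0.439685 (base)
P(M+6) = C(3,3) × 0.37400^0 × 0.62600^3 = 1 × 1.0000 × 0.24531438 = 0.245314
Relative intensity = 0.245314 / 0.439685 × 100 = 55.79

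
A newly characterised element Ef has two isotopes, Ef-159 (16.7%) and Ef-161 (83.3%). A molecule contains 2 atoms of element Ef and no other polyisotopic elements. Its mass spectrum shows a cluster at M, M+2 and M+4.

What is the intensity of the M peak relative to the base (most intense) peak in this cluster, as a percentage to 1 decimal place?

4.0%

Term probabilities: M 0.0279, M+2 0.2782, M+4 0.6939. Base peak = M+4.
P(M+4) = C(2,2) × 0.167^0 × 0.833^2 = 1 × 1.0000 × 0.693889 = 0.693889 (base)
P(M) = C(2,0) × 0.167^2 × 0.833^0 = 1 × 0.027889 × 1.0000 = 0.027889
Relative intensity = 0.027889 / 0.693889 × 100 = 4.0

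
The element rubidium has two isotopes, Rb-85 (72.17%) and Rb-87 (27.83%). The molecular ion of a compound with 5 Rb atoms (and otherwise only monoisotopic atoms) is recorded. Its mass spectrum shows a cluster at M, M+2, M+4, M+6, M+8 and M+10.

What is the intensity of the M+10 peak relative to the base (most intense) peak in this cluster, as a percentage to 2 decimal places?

Binomial terms of (0.7217 + 0.2783)^5: M 0.1958, M+2 0.3775, M+4 0.2911, M+6 0.1123, M+8 0.0216, M+10 0.0017 → M+2 is the base peak.
P(M+2) = C(5,1) × 0.7217^4 × 0.2783^1 = 5 × 0.27128565 × 0.2783 = 0.377494 (base)
P(M+10) = C(5,5) × 0.7217^0 × 0.2783^5 = 1 × 1.0000 × 0.00166942 = 0.001669
Relative intensity = 0.001669 / 0.377494 × 100 = 0.44

0.44%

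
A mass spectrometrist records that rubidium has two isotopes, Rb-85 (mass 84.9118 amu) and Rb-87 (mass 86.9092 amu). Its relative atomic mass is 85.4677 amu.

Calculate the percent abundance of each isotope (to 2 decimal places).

Rb-85: 72.17%, Rb-87: 27.83%

Let x be the fractional abundance of Rb-85; then Rb-87 has abundance 1 − x.
84.9118·x + 86.9092·(1 − x) = 85.4677
(84.9118 − 86.9092)·x = 85.4677 − 86.9092
x = -1.4415 / -1.9974 = 0.72169 → 72.17% Rb-85, 27.83% Rb-87.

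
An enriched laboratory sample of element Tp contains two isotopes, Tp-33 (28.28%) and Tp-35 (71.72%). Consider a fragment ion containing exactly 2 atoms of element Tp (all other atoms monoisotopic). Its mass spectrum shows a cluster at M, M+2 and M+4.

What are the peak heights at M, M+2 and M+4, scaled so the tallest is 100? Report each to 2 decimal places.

Each Tp atom is independently Tp-33 (p = 0.2828) or Tp-35 (q = 0.7172); the cluster is the binomial expansion (p + q)^2.
P(M) = 0.2828^2 = 0.079976
P(M+2) = 2 × 0.2828^1 × 0.7172^1 = 0.405648
P(M+4) = 0.7172^2 = 0.514376
The M+4 peak is largest (0.514376); scaling to 100 gives 15.55 : 78.86 : 100.00.

15.55 : 78.86 : 100.00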